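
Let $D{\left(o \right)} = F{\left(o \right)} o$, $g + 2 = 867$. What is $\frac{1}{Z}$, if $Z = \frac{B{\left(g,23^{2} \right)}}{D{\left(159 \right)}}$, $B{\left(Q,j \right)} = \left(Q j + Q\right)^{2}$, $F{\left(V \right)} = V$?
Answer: $\frac{9}{74822500} \approx 1.2028 \cdot 10^{-7}$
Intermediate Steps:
$g = 865$ ($g = -2 + 867 = 865$)
$B{\left(Q,j \right)} = \left(Q + Q j\right)^{2}$
$D{\left(o \right)} = o^{2}$ ($D{\left(o \right)} = o o = o^{2}$)
$Z = \frac{74822500}{9}$ ($Z = \frac{865^{2} \left(1 + 23^{2}\right)^{2}}{159^{2}} = \frac{748225 \left(1 + 529\right)^{2}}{25281} = 748225 \cdot 530^{2} \cdot \frac{1}{25281} = 748225 \cdot 280900 \cdot \frac{1}{25281} = 210176402500 \cdot \frac{1}{25281} = \frac{74822500}{9} \approx 8.3136 \cdot 10^{6}$)
$\frac{1}{Z} = \frac{1}{\frac{74822500}{9}} = \frac{9}{74822500}$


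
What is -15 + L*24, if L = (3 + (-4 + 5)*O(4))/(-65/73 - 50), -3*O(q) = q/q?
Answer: -60397/3715 ≈ -16.258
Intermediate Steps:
O(q) = -1/3 (O(q) = -q/(3*q) = -1/3*1 = -1/3)
L = -584/11145 (L = (3 + (-4 + 5)*(-1/3))/(-65/73 - 50) = (3 + 1*(-1/3))/(-65*1/73 - 50) = (3 - 1/3)/(-65/73 - 50) = 8/(3*(-3715/73)) = (8/3)*(-73/3715) = -584/11145 ≈ -0.052400)
-15 + L*24 = -15 - 584/11145*24 = -15 - 4672/3715 = -60397/3715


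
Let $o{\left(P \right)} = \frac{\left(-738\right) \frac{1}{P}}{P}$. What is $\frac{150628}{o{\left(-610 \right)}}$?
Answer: $- \frac{28024339400}{369} \approx -7.5947 \cdot 10^{7}$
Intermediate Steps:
$o{\left(P \right)} = - \frac{738}{P^{2}}$
$\frac{150628}{o{\left(-610 \right)}} = \frac{150628}{\left(-738\right) \frac{1}{372100}} = \frac{150628}{- \frac{369}{186050}} = 150628 \left(- \frac{186050}{369}\right) = - \frac{28024339400}{369}$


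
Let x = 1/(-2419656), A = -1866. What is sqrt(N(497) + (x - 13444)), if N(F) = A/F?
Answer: I*sqrt(4861942445497373600658)/601284516 ≈ 115.96*I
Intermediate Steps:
x = -1/2419656 ≈ -4.1328e-7
N(F) = -1866/F
sqrt(N(497) + (x - 13444)) = sqrt(-1866/497 + (-1/2419656 - 13444)) = sqrt(-1866*1/497 - 32529855265/2419656) = sqrt(-1866/497 - 32529855265/2419656) = sqrt(-16171853144801/1202569032) = I*sqrt(4861942445497373600658)/601284516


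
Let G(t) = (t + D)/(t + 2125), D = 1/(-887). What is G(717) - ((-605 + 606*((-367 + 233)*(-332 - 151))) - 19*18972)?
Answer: -6997253062572/180061 ≈ -3.8860e+7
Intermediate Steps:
D = -1/887 ≈ -0.0011274
G(t) = (-1/887 + t)/(2125 + t) (G(t) = (t - 1/887)/(t + 2125) = (-1/887 + t)/(2125 + t))
G(717) - ((-605 + 606*((-367 + 233)*(-332 - 151))) - 19*18972) = (-1/887 + 717)/(2125 + 717) - ((-605 + 606*((-367 + 233)*(-332 - 151))) - 19*18972) = (635978/887)/2842 - ((-605 + 606*(-134*(-483))) - 360468) = (1/2842)*(635978/887) - ((-605 + 606*64722) - 360468) = 45427/180061 - ((-605 + 39221532) - 360468) = 45427/180061 - (39220927 - 360468) = 45427/180061 - 1*38860459 = 45427/180061 - 38860459 = -6997253062572/180061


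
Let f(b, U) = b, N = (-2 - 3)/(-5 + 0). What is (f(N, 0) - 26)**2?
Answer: 625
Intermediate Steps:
N = 1 (N = -5/(-5) = -5*(-1/5) = 1)
(f(N, 0) - 26)**2 = (1 - 26)**2 = (-25)**2 = 625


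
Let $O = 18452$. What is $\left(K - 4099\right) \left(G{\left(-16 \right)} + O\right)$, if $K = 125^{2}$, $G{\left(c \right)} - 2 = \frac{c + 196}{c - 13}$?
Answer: $\frac{6166248636}{29} \approx 2.1263 \cdot 10^{8}$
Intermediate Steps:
$G{\left(c \right)} = 2 + \frac{196 + c}{-13 + c}$ ($G{\left(c \right)} = 2 + \frac{c + 196}{c - 13} = 2 + \frac{196 + c}{-13 + c}$)
$K = 15625$
$\left(K - 4099\right) \left(G{\left(-16 \right)} + O\right) = \left(15625 - 4099\right) \left(\frac{170 + 3 \left(-16\right)}{-13 - 16} + 18452\right) = 11526 \left(\frac{170 - 48}{-29} + 18452\right) = 11526 \left(\left(- \frac{1}{29}\right) 122 + 18452\right) = 11526 \left(- \frac{122}{29} + 18452\right) = 11526 \cdot \frac{534986}{29} = \frac{6166248636}{29}$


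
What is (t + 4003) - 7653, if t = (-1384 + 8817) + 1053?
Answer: 4836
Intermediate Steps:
t = 8486 (t = 7433 + 1053 = 8486)
(t + 4003) - 7653 = (8486 + 4003) - 7653 = 12489 - 7653 = 4836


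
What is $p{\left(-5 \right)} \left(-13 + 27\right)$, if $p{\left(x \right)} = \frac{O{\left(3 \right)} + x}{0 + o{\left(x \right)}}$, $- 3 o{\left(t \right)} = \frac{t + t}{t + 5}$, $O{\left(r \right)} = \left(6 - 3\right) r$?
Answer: $0$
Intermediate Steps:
$O{\left(r \right)} = 3 r$
$o{\left(t \right)} = - \frac{2 t}{3 \left(5 + t\right)}$ ($o{\left(t \right)} = - \frac{\left(t + t\right) \frac{1}{t + 5}}{3} = - \frac{2 t \frac{1}{5 + t}}{3} = - \frac{2 t}{3 \left(5 + t\right)}$)
$p{\left(x \right)} = - \frac{\left(9 + x\right) \left(15 + 3 x\right)}{2 x}$ ($p{\left(x \right)} = \frac{3 \cdot 3 + x}{0 - \frac{2 x}{15 + 3 x}} = \frac{9 + x}{\left(-2\right) x \frac{1}{15 + 3 x}} = \left(9 + x\right) \left(- \frac{15 + 3 x}{2 x}\right) = - \frac{\left(9 + x\right) \left(15 + 3 x\right)}{2 x}$)
$p{\left(-5 \right)} \left(-13 + 27\right) = \frac{3 \left(-5 - -5\right) \left(9 - 5\right)}{2 \left(-5\right)} \left(-13 + 27\right) = \frac{3}{2} \left(- \frac{1}{5}\right) \left(-5 + 5\right) 4 \cdot 14 = \frac{3}{2} \left(- \frac{1}{5}\right) 0 \cdot 4 \cdot 14 = 0 \cdot 14 = 0$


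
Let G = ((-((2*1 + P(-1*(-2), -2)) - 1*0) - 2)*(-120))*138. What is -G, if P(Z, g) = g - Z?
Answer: 0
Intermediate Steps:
G = 0 (G = ((-((2*1 + (-2 - (-1)*(-2))) - 1*0) - 2)*(-120))*138 = ((-((2 + (-2 - 1*2)) + 0) - 2)*(-120))*138 = ((-((2 + (-2 - 2)) + 0) - 2)*(-120))*138 = ((-((2 - 4) + 0) - 2)*(-120))*138 = ((-(-2 + 0) - 2)*(-120))*138 = ((-1*(-2) - 2)*(-120))*138 = ((2 - 2)*(-120))*138 = (0*(-120))*138 = 0*138 = 0)
-G = -1*0 = 0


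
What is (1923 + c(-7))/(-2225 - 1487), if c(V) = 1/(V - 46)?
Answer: -50959/98368 ≈ -0.51804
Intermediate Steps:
c(V) = 1/(-46 + V)
(1923 + c(-7))/(-2225 - 1487) = (1923 + 1/(-46 - 7))/(-2225 - 1487) = (1923 + 1/(-53))/(-3712) = (1923 - 1/53)*(-1/3712) = (101918/53)*(-1/3712) = -50959/98368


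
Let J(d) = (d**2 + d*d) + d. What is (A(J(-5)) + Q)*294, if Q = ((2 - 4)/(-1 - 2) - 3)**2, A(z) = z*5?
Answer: 203252/3 ≈ 67751.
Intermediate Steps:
J(d) = d + 2*d**2 (J(d) = (d**2 + d**2) + d = 2*d**2 + d = d + 2*d**2)
A(z) = 5*z
Q = 49/9 (Q = (-2/(-3) - 3)**2 = (-2*(-1/3) - 3)**2 = (2/3 - 3)**2 = (-7/3)**2 = 49/9 ≈ 5.4444)
(A(J(-5)) + Q)*294 = (5*(-5*(1 + 2*(-5))) + 49/9)*294 = (5*(-5*(1 - 10)) + 49/9)*294 = (5*(-5*(-9)) + 49/9)*294 = (5*45 + 49/9)*294 = (225 + 49/9)*294 = (2074/9)*294 = 203252/3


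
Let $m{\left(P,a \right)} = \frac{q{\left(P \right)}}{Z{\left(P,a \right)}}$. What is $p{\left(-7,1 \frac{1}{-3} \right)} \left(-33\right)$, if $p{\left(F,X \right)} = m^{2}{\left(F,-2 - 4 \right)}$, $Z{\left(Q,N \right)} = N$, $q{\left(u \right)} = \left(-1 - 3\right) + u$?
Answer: $- \frac{1331}{12} \approx -110.92$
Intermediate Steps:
$q{\left(u \right)} = -4 + u$
$m{\left(P,a \right)} = \frac{-4 + P}{a}$
$p{\left(F,X \right)} = \left(\frac{2}{3} - \frac{F}{6}\right)^{2}$ ($p{\left(F,X \right)} = \left(\frac{-4 + F}{-2 - 4}\right)^{2} = \left(\frac{-4 + F}{-6}\right)^{2} = \left(- \frac{-4 + F}{6}\right)^{2} = \left(\frac{2}{3} - \frac{F}{6}\right)^{2}$)
$p{\left(-7,1 \frac{1}{-3} \right)} \left(-33\right) = \frac{\left(4 - -7\right)^{2}}{36} \left(-33\right) = \frac{\left(4 + 7\right)^{2}}{36} \left(-33\right) = \frac{11^{2}}{36} \left(-33\right) = \frac{1}{36} \cdot 121 \left(-33\right) = \frac{121}{36} \left(-33\right) = - \frac{1331}{12}$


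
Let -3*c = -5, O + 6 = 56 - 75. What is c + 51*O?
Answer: -3820/3 ≈ -1273.3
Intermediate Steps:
O = -25 (O = -6 + (56 - 75) = -6 - 19 = -25)
c = 5/3 (c = -⅓*(-5) = 5/3 ≈ 1.6667)
c + 51*O = 5/3 + 51*(-25) = 5/3 - 1275 = -3820/3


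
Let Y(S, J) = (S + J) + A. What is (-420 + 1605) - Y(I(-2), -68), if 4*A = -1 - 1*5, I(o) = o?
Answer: 2513/2 ≈ 1256.5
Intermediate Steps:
A = -3/2 (A = (-1 - 1*5)/4 = (-1 - 5)/4 = (¼)*(-6) = -3/2 ≈ -1.5000)
Y(S, J) = -3/2 + J + S (Y(S, J) = (S + J) - 3/2 = (J + S) - 3/2 = -3/2 + J + S)
(-420 + 1605) - Y(I(-2), -68) = (-420 + 1605) - (-3/2 - 68 - 2) = 1185 - 1*(-143/2) = 1185 + 143/2 = 2513/2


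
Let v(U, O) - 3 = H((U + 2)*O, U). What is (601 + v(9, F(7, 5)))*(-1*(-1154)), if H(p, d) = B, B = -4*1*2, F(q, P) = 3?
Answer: 687784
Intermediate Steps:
B = -8 (B = -4*2 = -8)
H(p, d) = -8
v(U, O) = -5 (v(U, O) = 3 - 8 = -5)
(601 + v(9, F(7, 5)))*(-1*(-1154)) = (601 - 5)*(-1*(-1154)) = 596*1154 = 687784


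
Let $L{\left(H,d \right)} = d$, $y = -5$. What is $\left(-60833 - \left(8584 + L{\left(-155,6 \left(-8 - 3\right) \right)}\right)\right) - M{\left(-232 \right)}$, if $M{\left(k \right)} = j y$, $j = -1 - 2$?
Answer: $-69366$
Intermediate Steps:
$j = -3$ ($j = -1 - 2 = -3$)
$M{\left(k \right)} = 15$ ($M{\left(k \right)} = \left(-3\right) \left(-5\right) = 15$)
$\left(-60833 - \left(8584 + L{\left(-155,6 \left(-8 - 3\right) \right)}\right)\right) - M{\left(-232 \right)} = \left(-60833 - \left(8584 + 6 \left(-8 - 3\right)\right)\right) - 15 = \left(-60833 - \left(8584 + 6 \left(-11\right)\right)\right) - 15 = \left(-60833 - 8518\right) - 15 = -69351 - 15 = -69366$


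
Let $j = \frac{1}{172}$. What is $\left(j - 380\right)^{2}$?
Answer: $\frac{4271798881}{29584} \approx 1.444 \cdot 10^{5}$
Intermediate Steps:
$j = \frac{1}{172} \approx 0.005814$
$\left(j - 380\right)^{2} = \left(\frac{1}{172} - 380\right)^{2} = \left(- \frac{65359}{172}\right)^{2} = \frac{4271798881}{29584}$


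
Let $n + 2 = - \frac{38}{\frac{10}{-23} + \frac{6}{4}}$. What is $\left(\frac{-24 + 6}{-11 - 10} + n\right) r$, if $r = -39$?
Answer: $\frac{70356}{49} \approx 1435.8$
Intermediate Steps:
$n = - \frac{1846}{49}$ ($n = -2 - \frac{38}{\frac{10}{-23} + \frac{6}{4}} = -2 - \frac{38}{10 \left(- \frac{1}{23}\right) + 6 \cdot \frac{1}{4}} = -2 - \frac{38}{- \frac{10}{23} + \frac{3}{2}} = -2 - \frac{38}{\frac{49}{46}} = -2 - \frac{1748}{49} = - \frac{1846}{49} \approx -37.673$)
$\left(\frac{-24 + 6}{-11 - 10} + n\right) r = \left(\frac{-24 + 6}{-11 - 10} - \frac{1846}{49}\right) \left(-39\right) = \left(- \frac{18}{-21} - \frac{1846}{49}\right) \left(-39\right) = \left(\left(-18\right) \left(- \frac{1}{21}\right) - \frac{1846}{49}\right) \left(-39\right) = \left(\frac{6}{7} - \frac{1846}{49}\right) \left(-39\right) = \left(- \frac{1804}{49}\right) \left(-39\right) = \frac{70356}{49}$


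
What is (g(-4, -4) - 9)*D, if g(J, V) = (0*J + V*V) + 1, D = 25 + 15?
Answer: 320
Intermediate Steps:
D = 40
g(J, V) = 1 + V**2 (g(J, V) = (0 + V**2) + 1 = V**2 + 1 = 1 + V**2)
(g(-4, -4) - 9)*D = ((1 + (-4)**2) - 9)*40 = ((1 + 16) - 9)*40 = (17 - 9)*40 = 8*40 = 320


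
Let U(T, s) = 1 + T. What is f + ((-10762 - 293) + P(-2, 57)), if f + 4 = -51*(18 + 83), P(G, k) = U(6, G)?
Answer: -16203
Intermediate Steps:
P(G, k) = 7 (P(G, k) = 1 + 6 = 7)
f = -5155 (f = -4 - 51*(18 + 83) = -4 - 51*101 = -4 - 5151 = -5155)
f + ((-10762 - 293) + P(-2, 57)) = -5155 + ((-10762 - 293) + 7) = -5155 + (-11055 + 7) = -5155 - 11048 = -16203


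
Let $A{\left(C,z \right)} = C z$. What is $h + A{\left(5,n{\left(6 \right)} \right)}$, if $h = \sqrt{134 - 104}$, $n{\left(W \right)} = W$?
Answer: $30 + \sqrt{30} \approx 35.477$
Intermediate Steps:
$h = \sqrt{30} \approx 5.4772$
$h + A{\left(5,n{\left(6 \right)} \right)} = \sqrt{30} + 5 \cdot 6 = \sqrt{30} + 30 = 30 + \sqrt{30}$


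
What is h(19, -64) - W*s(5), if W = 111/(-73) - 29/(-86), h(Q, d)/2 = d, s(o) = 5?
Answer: -766439/6278 ≈ -122.08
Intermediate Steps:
h(Q, d) = 2*d
W = -7429/6278 (W = 111*(-1/73) - 29*(-1/86) = -111/73 + 29/86 = -7429/6278 ≈ -1.1833)
h(19, -64) - W*s(5) = 2*(-64) - (-7429)*5/6278 = -128 - 1*(-37145/6278) = -128 + 37145/6278 = -766439/6278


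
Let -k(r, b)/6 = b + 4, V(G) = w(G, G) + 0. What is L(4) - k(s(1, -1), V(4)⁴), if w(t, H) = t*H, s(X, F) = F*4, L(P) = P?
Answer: 393244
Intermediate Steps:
s(X, F) = 4*F
w(t, H) = H*t
V(G) = G² (V(G) = G*G + 0 = G² + 0 = G²)
k(r, b) = -24 - 6*b (k(r, b) = -6*(b + 4) = -6*(4 + b) = -24 - 6*b)
L(4) - k(s(1, -1), V(4)⁴) = 4 - (-24 - 6*(4²)⁴) = 4 - (-24 - 6*16⁴) = 4 - (-24 - 6*65536) = 4 - (-24 - 393216) = 4 - 1*(-393240) = 4 + 393240 = 393244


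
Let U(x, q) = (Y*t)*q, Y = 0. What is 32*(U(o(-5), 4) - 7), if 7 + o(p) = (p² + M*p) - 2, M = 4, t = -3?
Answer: -224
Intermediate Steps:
o(p) = -9 + p² + 4*p (o(p) = -7 + ((p² + 4*p) - 2) = -7 + (-2 + p² + 4*p) = -9 + p² + 4*p)
U(x, q) = 0 (U(x, q) = (0*(-3))*q = 0*q = 0)
32*(U(o(-5), 4) - 7) = 32*(0 - 7) = 32*(-7) = -224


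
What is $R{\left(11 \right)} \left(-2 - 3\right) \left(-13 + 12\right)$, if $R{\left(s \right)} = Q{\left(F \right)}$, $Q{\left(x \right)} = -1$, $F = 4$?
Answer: $-5$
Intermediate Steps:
$R{\left(s \right)} = -1$
$R{\left(11 \right)} \left(-2 - 3\right) \left(-13 + 12\right) = - \left(-2 - 3\right) \left(-13 + 12\right) = - \left(-2 - 3\right) \left(-1\right) = - \left(-5\right) \left(-1\right) = \left(-1\right) 5 = -5$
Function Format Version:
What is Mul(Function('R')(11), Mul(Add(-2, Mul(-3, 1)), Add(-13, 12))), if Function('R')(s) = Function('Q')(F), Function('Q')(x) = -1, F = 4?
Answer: -5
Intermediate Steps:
Function('R')(s) = -1
Mul(Function('R')(11), Mul(Add(-2, Mul(-3, 1)), Add(-13, 12))) = Mul(-1, Mul(Add(-2, Mul(-3, 1)), Add(-13, 12))) = Mul(-1, Mul(Add(-2, -3), -1)) = Mul(-1, Mul(-5, -1)) = Mul(-1, 5) = -5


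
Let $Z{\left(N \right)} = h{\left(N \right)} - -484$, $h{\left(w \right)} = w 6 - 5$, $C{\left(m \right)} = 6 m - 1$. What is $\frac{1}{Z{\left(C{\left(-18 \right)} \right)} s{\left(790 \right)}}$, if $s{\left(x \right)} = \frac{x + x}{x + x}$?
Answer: $- \frac{1}{175} \approx -0.0057143$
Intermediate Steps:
$C{\left(m \right)} = -1 + 6 m$
$h{\left(w \right)} = -5 + 6 w$ ($h{\left(w \right)} = 6 w - 5 = -5 + 6 w$)
$s{\left(x \right)} = 1$ ($s{\left(x \right)} = \frac{2 x}{2 x} = 2 x \frac{1}{2 x} = 1$)
$Z{\left(N \right)} = 479 + 6 N$ ($Z{\left(N \right)} = \left(-5 + 6 N\right) - -484 = \left(-5 + 6 N\right) + 484 = 479 + 6 N$)
$\frac{1}{Z{\left(C{\left(-18 \right)} \right)} s{\left(790 \right)}} = \frac{1}{\left(479 + 6 \left(-1 + 6 \left(-18\right)\right)\right) 1} = \frac{1}{479 + 6 \left(-1 - 108\right)} 1 = \frac{1}{479 + 6 \left(-109\right)} 1 = \frac{1}{479 - 654} \cdot 1 = \frac{1}{-175} \cdot 1 = \left(- \frac{1}{175}\right) 1 = - \frac{1}{175}$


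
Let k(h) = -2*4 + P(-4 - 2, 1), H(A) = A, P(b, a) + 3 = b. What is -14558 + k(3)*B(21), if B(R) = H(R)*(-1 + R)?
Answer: -21698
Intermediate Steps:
P(b, a) = -3 + b
k(h) = -17 (k(h) = -2*4 + (-3 + (-4 - 2)) = -8 + (-3 - 6) = -8 - 9 = -17)
B(R) = R*(-1 + R)
-14558 + k(3)*B(21) = -14558 - 357*(-1 + 21) = -14558 - 357*20 = -14558 - 17*420 = -14558 - 7140 = -21698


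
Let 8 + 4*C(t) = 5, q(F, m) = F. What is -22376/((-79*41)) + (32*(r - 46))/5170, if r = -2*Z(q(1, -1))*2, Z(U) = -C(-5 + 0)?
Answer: 55302584/8372815 ≈ 6.6050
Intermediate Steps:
C(t) = -¾ (C(t) = -2 + (¼)*5 = -2 + 5/4 = -¾)
Z(U) = ¾ (Z(U) = -1*(-¾) = ¾)
r = -3 (r = -2*¾*2 = -3/2*2 = -3)
-22376/((-79*41)) + (32*(r - 46))/5170 = -22376/((-79*41)) + (32*(-3 - 46))/5170 = -22376/(-3239) + (32*(-49))*(1/5170) = -22376*(-1/3239) - 1568*1/5170 = 22376/3239 - 784/2585 = 55302584/8372815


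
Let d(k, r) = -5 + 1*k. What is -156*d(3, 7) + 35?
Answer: 347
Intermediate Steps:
d(k, r) = -5 + k
-156*d(3, 7) + 35 = -156*(-5 + 3) + 35 = -156*(-2) + 35 = 312 + 35 = 347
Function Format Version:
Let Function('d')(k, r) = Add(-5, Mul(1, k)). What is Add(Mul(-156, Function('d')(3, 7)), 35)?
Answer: 347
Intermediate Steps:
Function('d')(k, r) = Add(-5, k)
Add(Mul(-156, Function('d')(3, 7)), 35) = Add(Mul(-156, Add(-5, 3)), 35) = Add(Mul(-156, -2), 35) = Add(312, 35) = 347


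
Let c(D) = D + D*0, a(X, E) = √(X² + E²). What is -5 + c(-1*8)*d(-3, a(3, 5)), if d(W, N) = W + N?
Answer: 19 - 8*√34 ≈ -27.648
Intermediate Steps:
a(X, E) = √(E² + X²)
d(W, N) = N + W
c(D) = D (c(D) = D + 0 = D)
-5 + c(-1*8)*d(-3, a(3, 5)) = -5 + (-1*8)*(√(5² + 3²) - 3) = -5 - 8*(√(25 + 9) - 3) = -5 - 8*(√34 - 3) = -5 - 8*(-3 + √34) = -5 + (24 - 8*√34) = 19 - 8*√34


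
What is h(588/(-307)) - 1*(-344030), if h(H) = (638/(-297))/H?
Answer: 2730919043/7938 ≈ 3.4403e+5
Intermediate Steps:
h(H) = -58/(27*H) (h(H) = (638*(-1/297))/H = -58/(27*H))
h(588/(-307)) - 1*(-344030) = -58/(27*(588/(-307))) - 1*(-344030) = -58/(27*(588*(-1/307))) + 344030 = -58/(27*(-588/307)) + 344030 = -58/27*(-307/588) + 344030 = 8903/7938 + 344030 = 2730919043/7938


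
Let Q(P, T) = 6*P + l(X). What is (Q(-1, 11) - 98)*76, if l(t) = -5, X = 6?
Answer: -8284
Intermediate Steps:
Q(P, T) = -5 + 6*P (Q(P, T) = 6*P - 5 = -5 + 6*P)
(Q(-1, 11) - 98)*76 = ((-5 + 6*(-1)) - 98)*76 = ((-5 - 6) - 98)*76 = (-11 - 98)*76 = -109*76 = -8284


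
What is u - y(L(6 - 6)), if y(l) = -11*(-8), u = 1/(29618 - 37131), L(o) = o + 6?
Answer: -661145/7513 ≈ -88.000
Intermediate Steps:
L(o) = 6 + o
u = -1/7513 (u = 1/(-7513) = -1/7513 ≈ -0.00013310)
y(l) = 88
u - y(L(6 - 6)) = -1/7513 - 1*88 = -1/7513 - 88 = -661145/7513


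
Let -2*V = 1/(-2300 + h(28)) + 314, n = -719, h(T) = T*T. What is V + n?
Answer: -2656031/3032 ≈ -876.00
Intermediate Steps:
h(T) = T**2
V = -476023/3032 (V = -(1/(-2300 + 28**2) + 314)/2 = -(1/(-2300 + 784) + 314)/2 = -(1/(-1516) + 314)/2 = -(-1/1516 + 314)/2 = -1/2*476023/1516 = -476023/3032 ≈ -157.00)
V + n = -476023/3032 - 719 = -2656031/3032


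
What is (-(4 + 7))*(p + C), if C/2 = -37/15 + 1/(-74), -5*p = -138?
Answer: -27643/111 ≈ -249.04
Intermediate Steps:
p = 138/5 (p = -1/5*(-138) = 138/5 ≈ 27.600)
C = -2753/555 (C = 2*(-37/15 + 1/(-74)) = 2*(-37*1/15 + 1*(-1/74)) = 2*(-37/15 - 1/74) = 2*(-2753/1110) = -2753/555 ≈ -4.9604)
(-(4 + 7))*(p + C) = (-(4 + 7))*(138/5 - 2753/555) = -1*11*(2513/111) = -11*2513/111 = -27643/111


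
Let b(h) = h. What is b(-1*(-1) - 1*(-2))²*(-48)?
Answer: -432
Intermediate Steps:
b(-1*(-1) - 1*(-2))²*(-48) = (-1*(-1) - 1*(-2))²*(-48) = (1 + 2)²*(-48) = 3²*(-48) = 9*(-48) = -432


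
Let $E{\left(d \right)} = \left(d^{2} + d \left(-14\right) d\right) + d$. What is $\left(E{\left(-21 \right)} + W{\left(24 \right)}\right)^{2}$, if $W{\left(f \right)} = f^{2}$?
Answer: $26811684$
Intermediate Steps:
$E{\left(d \right)} = d - 13 d^{2}$ ($E{\left(d \right)} = \left(d^{2} + - 14 d d\right) + d = \left(d^{2} - 14 d^{2}\right) + d = - 13 d^{2} + d = d - 13 d^{2}$)
$\left(E{\left(-21 \right)} + W{\left(24 \right)}\right)^{2} = \left(- 21 \left(1 - -273\right) + 24^{2}\right)^{2} = \left(- 21 \left(1 + 273\right) + 576\right)^{2} = \left(\left(-21\right) 274 + 576\right)^{2} = \left(-5754 + 576\right)^{2} = \left(-5178\right)^{2} = 26811684$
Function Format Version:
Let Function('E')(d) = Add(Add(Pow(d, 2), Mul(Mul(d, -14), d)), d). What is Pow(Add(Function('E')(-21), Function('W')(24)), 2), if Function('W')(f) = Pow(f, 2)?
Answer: 26811684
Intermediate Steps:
Function('E')(d) = Add(d, Mul(-13, Pow(d, 2))) (Function('E')(d) = Add(Add(Pow(d, 2), Mul(Mul(-14, d), d)), d) = Add(Add(Pow(d, 2), Mul(-14, Pow(d, 2))), d) = Add(Mul(-13, Pow(d, 2)), d) = Add(d, Mul(-13, Pow(d, 2))))
Pow(Add(Function('E')(-21), Function('W')(24)), 2) = Pow(Add(Mul(-21, Add(1, Mul(-13, -21))), Pow(24, 2)), 2) = Pow(Add(Mul(-21, Add(1, 273)), 576), 2) = Pow(Add(Mul(-21, 274), 576), 2) = Pow(Add(-5754, 576), 2) = Pow(-5178, 2) = 26811684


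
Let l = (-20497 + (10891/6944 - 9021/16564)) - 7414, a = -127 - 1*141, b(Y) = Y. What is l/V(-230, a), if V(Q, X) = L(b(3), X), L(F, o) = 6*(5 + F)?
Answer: -267518089523/460081664 ≈ -581.46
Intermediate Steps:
L(F, o) = 30 + 6*F
a = -268 (a = -127 - 141 = -268)
V(Q, X) = 48 (V(Q, X) = 30 + 6*3 = 30 + 18 = 48)
l = -802554268569/28755104 (l = (-20497 + (10891*(1/6944) - 9021*1/16564)) - 7414 = (-20497 + (10891/6944 - 9021/16564)) - 7414 = (-20497 + 29439175/28755104) - 7414 = -589363927513/28755104 - 7414 = -802554268569/28755104 ≈ -27910.)
l/V(-230, a) = -802554268569/28755104/48 = -802554268569/28755104*1/48 = -267518089523/460081664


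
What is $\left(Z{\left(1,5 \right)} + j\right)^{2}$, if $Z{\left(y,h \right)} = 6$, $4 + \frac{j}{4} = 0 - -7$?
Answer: $324$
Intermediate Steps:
$j = 12$ ($j = -16 + 4 \left(0 - -7\right) = -16 + 4 \left(0 + 7\right) = -16 + 4 \cdot 7 = -16 + 28 = 12$)
$\left(Z{\left(1,5 \right)} + j\right)^{2} = \left(6 + 12\right)^{2} = 18^{2} = 324$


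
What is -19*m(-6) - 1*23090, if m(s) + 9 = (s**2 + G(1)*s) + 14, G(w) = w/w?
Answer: -23755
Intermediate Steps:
G(w) = 1
m(s) = 5 + s + s**2 (m(s) = -9 + ((s**2 + 1*s) + 14) = -9 + ((s**2 + s) + 14) = -9 + ((s + s**2) + 14) = -9 + (14 + s + s**2) = 5 + s + s**2)
-19*m(-6) - 1*23090 = -19*(5 - 6 + (-6)**2) - 1*23090 = -19*(5 - 6 + 36) - 23090 = -19*35 - 23090 = -665 - 23090 = -23755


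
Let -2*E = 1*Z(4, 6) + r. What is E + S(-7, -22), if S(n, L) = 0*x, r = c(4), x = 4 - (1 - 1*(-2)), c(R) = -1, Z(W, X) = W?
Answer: -3/2 ≈ -1.5000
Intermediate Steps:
x = 1 (x = 4 - (1 + 2) = 4 - 1*3 = 4 - 3 = 1)
r = -1
S(n, L) = 0 (S(n, L) = 0*1 = 0)
E = -3/2 (E = -(1*4 - 1)/2 = -(4 - 1)/2 = -½*3 = -3/2 ≈ -1.5000)
E + S(-7, -22) = -3/2 + 0 = -3/2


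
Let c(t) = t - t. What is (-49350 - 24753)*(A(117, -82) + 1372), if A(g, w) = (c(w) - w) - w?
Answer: -113822208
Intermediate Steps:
c(t) = 0
A(g, w) = -2*w (A(g, w) = (0 - w) - w = -w - w = -2*w)
(-49350 - 24753)*(A(117, -82) + 1372) = (-49350 - 24753)*(-2*(-82) + 1372) = -74103*(164 + 1372) = -74103*1536 = -113822208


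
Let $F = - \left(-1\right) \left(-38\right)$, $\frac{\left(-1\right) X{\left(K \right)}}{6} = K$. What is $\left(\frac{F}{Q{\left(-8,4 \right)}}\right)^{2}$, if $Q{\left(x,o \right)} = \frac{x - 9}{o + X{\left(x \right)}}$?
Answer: $\frac{3904576}{289} \approx 13511.0$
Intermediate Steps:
$X{\left(K \right)} = - 6 K$
$Q{\left(x,o \right)} = \frac{-9 + x}{o - 6 x}$ ($Q{\left(x,o \right)} = \frac{x - 9}{o - 6 x} = \frac{-9 + x}{o - 6 x}$)
$F = -38$ ($F = \left(-1\right) 38 = -38$)
$\left(\frac{F}{Q{\left(-8,4 \right)}}\right)^{2} = \left(- \frac{38}{\frac{1}{4 - -48} \left(-9 - 8\right)}\right)^{2} = \left(- \frac{38}{\frac{1}{4 + 48} \left(-17\right)}\right)^{2} = \left(- \frac{38}{\frac{1}{52} \left(-17\right)}\right)^{2} = \left(- \frac{38}{- \frac{17}{52}}\right)^{2} = \left(\left(-38\right) \left(- \frac{52}{17}\right)\right)^{2} = \left(\frac{1976}{17}\right)^{2} = \frac{3904576}{289}$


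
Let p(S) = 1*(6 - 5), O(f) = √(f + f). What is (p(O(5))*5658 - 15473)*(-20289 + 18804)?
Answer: 14575275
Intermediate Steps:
O(f) = √2*√f (O(f) = √(2*f) = √2*√f)
p(S) = 1 (p(S) = 1*1 = 1)
(p(O(5))*5658 - 15473)*(-20289 + 18804) = (1*5658 - 15473)*(-20289 + 18804) = (5658 - 15473)*(-1485) = -9815*(-1485) = 14575275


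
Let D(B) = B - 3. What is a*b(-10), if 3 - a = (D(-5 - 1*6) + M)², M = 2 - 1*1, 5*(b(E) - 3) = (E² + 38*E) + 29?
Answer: 39176/5 ≈ 7835.2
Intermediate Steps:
b(E) = 44/5 + E²/5 + 38*E/5 (b(E) = 3 + ((E² + 38*E) + 29)/5 = 3 + (29 + E² + 38*E)/5 = 3 + (29/5 + E²/5 + 38*E/5) = 44/5 + E²/5 + 38*E/5)
D(B) = -3 + B
M = 1 (M = 2 - 1 = 1)
a = -166 (a = 3 - ((-3 + (-5 - 1*6)) + 1)² = 3 - ((-3 + (-5 - 6)) + 1)² = 3 - ((-3 - 11) + 1)² = 3 - (-14 + 1)² = 3 - 1*(-13)² = 3 - 1*169 = 3 - 169 = -166)
a*b(-10) = -166*(44/5 + (⅕)*(-10)² + (38/5)*(-10)) = -166*(44/5 + (⅕)*100 - 76) = -166*(44/5 + 20 - 76) = -166*(-236/5) = 39176/5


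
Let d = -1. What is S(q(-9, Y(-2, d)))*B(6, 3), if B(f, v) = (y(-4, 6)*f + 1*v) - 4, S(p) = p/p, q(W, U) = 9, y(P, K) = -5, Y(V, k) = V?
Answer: -31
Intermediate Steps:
S(p) = 1
B(f, v) = -4 + v - 5*f (B(f, v) = (-5*f + 1*v) - 4 = (-5*f + v) - 4 = (v - 5*f) - 4 = -4 + v - 5*f)
S(q(-9, Y(-2, d)))*B(6, 3) = 1*(-4 + 3 - 5*6) = 1*(-4 + 3 - 30) = 1*(-31) = -31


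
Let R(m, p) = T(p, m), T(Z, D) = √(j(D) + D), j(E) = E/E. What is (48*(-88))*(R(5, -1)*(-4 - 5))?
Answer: 38016*√6 ≈ 93120.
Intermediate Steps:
j(E) = 1
T(Z, D) = √(1 + D)
R(m, p) = √(1 + m)
(48*(-88))*(R(5, -1)*(-4 - 5)) = (48*(-88))*(√(1 + 5)*(-4 - 5)) = -4224*√6*(-9) = -(-38016)*√6 = 38016*√6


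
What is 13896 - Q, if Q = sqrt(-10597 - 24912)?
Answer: 13896 - I*sqrt(35509) ≈ 13896.0 - 188.44*I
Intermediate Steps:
Q = I*sqrt(35509) (Q = sqrt(-35509) = I*sqrt(35509) ≈ 188.44*I)
13896 - Q = 13896 - I*sqrt(35509)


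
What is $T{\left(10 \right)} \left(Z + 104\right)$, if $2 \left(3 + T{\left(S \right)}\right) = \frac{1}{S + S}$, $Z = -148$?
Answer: $\frac{1309}{10} \approx 130.9$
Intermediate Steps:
$T{\left(S \right)} = -3 + \frac{1}{4 S}$ ($T{\left(S \right)} = -3 + \frac{1}{2 \left(S + S\right)} = -3 + \frac{1}{2 \cdot 2 S} = -3 + \frac{\frac{1}{2} \frac{1}{S}}{2} = -3 + \frac{1}{4 S}$)
$T{\left(10 \right)} \left(Z + 104\right) = \left(-3 + \frac{1}{4 \cdot 10}\right) \left(-148 + 104\right) = \left(-3 + \frac{1}{4} \cdot \frac{1}{10}\right) \left(-44\right) = \left(-3 + \frac{1}{40}\right) \left(-44\right) = \left(- \frac{119}{40}\right) \left(-44\right) = \frac{1309}{10}$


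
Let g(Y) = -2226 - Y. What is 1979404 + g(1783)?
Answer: 1975395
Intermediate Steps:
1979404 + g(1783) = 1979404 + (-2226 - 1*1783) = 1979404 + (-2226 - 1783) = 1979404 - 4009 = 1975395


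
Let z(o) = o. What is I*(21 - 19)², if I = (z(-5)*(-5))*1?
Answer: 100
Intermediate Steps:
I = 25 (I = -5*(-5)*1 = 25*1 = 25)
I*(21 - 19)² = 25*(21 - 19)² = 25*2² = 25*4 = 100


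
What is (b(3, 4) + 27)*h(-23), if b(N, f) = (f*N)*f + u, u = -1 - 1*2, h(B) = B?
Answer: -1656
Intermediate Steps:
u = -3 (u = -1 - 2 = -3)
b(N, f) = -3 + N*f² (b(N, f) = (f*N)*f - 3 = (N*f)*f - 3 = N*f² - 3 = -3 + N*f²)
(b(3, 4) + 27)*h(-23) = ((-3 + 3*4²) + 27)*(-23) = ((-3 + 3*16) + 27)*(-23) = ((-3 + 48) + 27)*(-23) = (45 + 27)*(-23) = 72*(-23) = -1656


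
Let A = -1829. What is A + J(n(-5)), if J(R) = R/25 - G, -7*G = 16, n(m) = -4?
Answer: -319703/175 ≈ -1826.9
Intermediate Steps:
G = -16/7 (G = -⅐*16 = -16/7 ≈ -2.2857)
J(R) = 16/7 + R/25 (J(R) = R/25 - 1*(-16/7) = R*(1/25) + 16/7 = R/25 + 16/7 = 16/7 + R/25)
A + J(n(-5)) = -1829 + (16/7 + (1/25)*(-4)) = -1829 + (16/7 - 4/25) = -1829 + 372/175 = -319703/175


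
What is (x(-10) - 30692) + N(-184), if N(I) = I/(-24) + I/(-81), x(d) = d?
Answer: -2486057/81 ≈ -30692.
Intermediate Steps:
N(I) = -35*I/648 (N(I) = I*(-1/24) + I*(-1/81) = -I/24 - I/81 = -35*I/648)
(x(-10) - 30692) + N(-184) = (-10 - 30692) - 35/648*(-184) = -30702 + 805/81 = -2486057/81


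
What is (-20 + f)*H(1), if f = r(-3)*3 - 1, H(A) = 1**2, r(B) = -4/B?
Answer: -17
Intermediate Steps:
H(A) = 1
f = 3 (f = -4/(-3)*3 - 1 = -4*(-1/3)*3 - 1 = (4/3)*3 - 1 = 4 - 1 = 3)
(-20 + f)*H(1) = (-20 + 3)*1 = -17*1 = -17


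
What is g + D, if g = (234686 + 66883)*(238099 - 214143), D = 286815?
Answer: 7224673779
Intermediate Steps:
g = 7224386964 (g = 301569*23956 = 7224386964)
g + D = 7224386964 + 286815 = 7224673779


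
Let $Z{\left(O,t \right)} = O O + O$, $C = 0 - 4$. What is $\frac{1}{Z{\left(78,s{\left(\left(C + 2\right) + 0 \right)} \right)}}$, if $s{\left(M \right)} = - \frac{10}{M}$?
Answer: $\frac{1}{6162} \approx 0.00016229$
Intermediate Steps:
$C = -4$
$Z{\left(O,t \right)} = O + O^{2}$ ($Z{\left(O,t \right)} = O^{2} + O = O + O^{2}$)
$\frac{1}{Z{\left(78,s{\left(\left(C + 2\right) + 0 \right)} \right)}} = \frac{1}{78 \left(1 + 78\right)} = \frac{1}{78 \cdot 79} = \frac{1}{6162}$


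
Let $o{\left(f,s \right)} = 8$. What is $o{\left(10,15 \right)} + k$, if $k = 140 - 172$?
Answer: $-24$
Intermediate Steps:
$k = -32$ ($k = 140 - 172 = -32$)
$o{\left(10,15 \right)} + k = 8 - 32 = -24$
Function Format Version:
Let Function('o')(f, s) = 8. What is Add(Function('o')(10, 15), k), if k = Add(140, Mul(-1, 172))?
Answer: -24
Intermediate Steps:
k = -32 (k = Add(140, -172) = -32)
Add(Function('o')(10, 15), k) = Add(8, -32) = -24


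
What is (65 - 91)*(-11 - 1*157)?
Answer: 4368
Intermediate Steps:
(65 - 91)*(-11 - 1*157) = -26*(-11 - 157) = -26*(-168) = 4368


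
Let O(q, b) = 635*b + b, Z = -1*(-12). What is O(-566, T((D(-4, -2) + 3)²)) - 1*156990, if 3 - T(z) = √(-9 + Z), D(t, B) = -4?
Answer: -155082 - 636*√3 ≈ -1.5618e+5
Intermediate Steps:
Z = 12
T(z) = 3 - √3 (T(z) = 3 - √(-9 + 12) = 3 - √3)
O(q, b) = 636*b
O(-566, T((D(-4, -2) + 3)²)) - 1*156990 = 636*(3 - √3) - 1*156990 = (1908 - 636*√3) - 156990 = -155082 - 636*√3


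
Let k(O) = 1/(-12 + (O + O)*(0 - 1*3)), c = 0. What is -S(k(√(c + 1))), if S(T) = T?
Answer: 1/18 ≈ 0.055556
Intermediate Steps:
k(O) = 1/(-12 - 6*O) (k(O) = 1/(-12 + (2*O)*(0 - 3)) = 1/(-12 + (2*O)*(-3)) = 1/(-12 - 6*O))
-S(k(√(c + 1))) = -(-1)/(12 + 6*√(0 + 1)) = -(-1)/(12 + 6*√1) = -(-1)/(12 + 6*1) = -(-1)/(12 + 6) = -(-1)/18 = -1*(-1/18) = 1/18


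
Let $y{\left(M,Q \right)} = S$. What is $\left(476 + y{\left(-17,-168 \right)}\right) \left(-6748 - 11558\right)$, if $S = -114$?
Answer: $-6626772$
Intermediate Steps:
$y{\left(M,Q \right)} = -114$
$\left(476 + y{\left(-17,-168 \right)}\right) \left(-6748 - 11558\right) = \left(476 - 114\right) \left(-6748 - 11558\right) = 362 \left(-18306\right) = -6626772$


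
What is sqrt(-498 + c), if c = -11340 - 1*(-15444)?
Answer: sqrt(3606) ≈ 60.050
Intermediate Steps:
c = 4104 (c = -11340 + 15444 = 4104)
sqrt(-498 + c) = sqrt(-498 + 4104) = sqrt(3606)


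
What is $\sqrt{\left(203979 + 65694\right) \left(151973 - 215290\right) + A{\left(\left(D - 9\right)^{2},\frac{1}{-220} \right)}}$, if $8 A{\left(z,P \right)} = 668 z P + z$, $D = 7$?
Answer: $\frac{i \sqrt{51651528159605}}{55} \approx 1.3067 \cdot 10^{5} i$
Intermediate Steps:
$A{\left(z,P \right)} = \frac{z}{8} + \frac{167 P z}{2}$ ($A{\left(z,P \right)} = \frac{668 z P + z}{8} = \frac{668 P z + z}{8} = \frac{z + 668 P z}{8} = \frac{z}{8} + \frac{167 P z}{2}$)
$\sqrt{\left(203979 + 65694\right) \left(151973 - 215290\right) + A{\left(\left(D - 9\right)^{2},\frac{1}{-220} \right)}} = \sqrt{\left(203979 + 65694\right) \left(151973 - 215290\right) + \frac{\left(7 - 9\right)^{2} \left(1 + \frac{668}{-220}\right)}{8}} = \sqrt{269673 \left(-63317\right) + \frac{\left(-2\right)^{2} \left(1 + 668 \left(- \frac{1}{220}\right)\right)}{8}} = \sqrt{-17074885341 + \frac{1}{8} \cdot 4 \left(1 - \frac{167}{55}\right)} = \sqrt{-17074885341 + \frac{1}{8} \cdot 4 \left(- \frac{112}{55}\right)} = \sqrt{-17074885341 - \frac{56}{55}} = \sqrt{- \frac{939118693811}{55}} = \frac{i \sqrt{51651528159605}}{55}$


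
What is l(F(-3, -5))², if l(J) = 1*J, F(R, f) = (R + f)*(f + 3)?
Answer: 256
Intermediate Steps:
F(R, f) = (3 + f)*(R + f) (F(R, f) = (R + f)*(3 + f) = (3 + f)*(R + f))
l(J) = J
l(F(-3, -5))² = ((-5)² + 3*(-3) + 3*(-5) - 3*(-5))² = (25 - 9 - 15 + 15)² = 16² = 256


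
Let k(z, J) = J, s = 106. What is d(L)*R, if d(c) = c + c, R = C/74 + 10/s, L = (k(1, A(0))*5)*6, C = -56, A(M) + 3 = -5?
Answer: 623520/1961 ≈ 317.96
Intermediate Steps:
A(M) = -8 (A(M) = -3 - 5 = -8)
L = -240 (L = -8*5*6 = -40*6 = -240)
R = -1299/1961 (R = -56/74 + 10/106 = -56*1/74 + 10*(1/106) = -28/37 + 5/53 = -1299/1961 ≈ -0.66242)
d(c) = 2*c
d(L)*R = (2*(-240))*(-1299/1961) = -480*(-1299/1961) = 623520/1961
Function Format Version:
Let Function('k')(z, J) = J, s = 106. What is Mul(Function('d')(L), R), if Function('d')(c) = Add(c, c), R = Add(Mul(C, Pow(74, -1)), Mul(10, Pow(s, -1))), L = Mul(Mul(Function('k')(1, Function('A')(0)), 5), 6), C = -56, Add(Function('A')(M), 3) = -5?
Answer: Rational(623520, 1961) ≈ 317.96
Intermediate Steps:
Function('A')(M) = -8 (Function('A')(M) = Add(-3, -5) = -8)
L = -240 (L = Mul(Mul(-8, 5), 6) = Mul(-40, 6) = -240)
R = Rational(-1299, 1961) (R = Add(Mul(-56, Pow(74, -1)), Mul(10, Pow(106, -1))) = Add(Mul(-56, Rational(1, 74)), Mul(10, Rational(1, 106))) = Add(Rational(-28, 37), Rational(5, 53)) = Rational(-1299, 1961) ≈ -0.66242)
Function('d')(c) = Mul(2, c)
Mul(Function('d')(L), R) = Mul(Mul(2, -240), Rational(-1299, 1961)) = Mul(-480, Rational(-1299, 1961)) = Rational(623520, 1961)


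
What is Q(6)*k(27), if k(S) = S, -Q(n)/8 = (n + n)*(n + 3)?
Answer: -23328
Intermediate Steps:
Q(n) = -16*n*(3 + n) (Q(n) = -8*(n + n)*(n + 3) = -8*2*n*(3 + n) = -16*n*(3 + n))
Q(6)*k(27) = -16*6*(3 + 6)*27 = -16*6*9*27 = -864*27 = -23328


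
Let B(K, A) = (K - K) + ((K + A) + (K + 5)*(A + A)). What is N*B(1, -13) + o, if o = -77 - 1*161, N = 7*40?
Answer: -47278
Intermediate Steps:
N = 280
o = -238 (o = -77 - 161 = -238)
B(K, A) = A + K + 2*A*(5 + K) (B(K, A) = 0 + ((A + K) + (5 + K)*(2*A)) = 0 + ((A + K) + 2*A*(5 + K)) = 0 + (A + K + 2*A*(5 + K)) = A + K + 2*A*(5 + K))
N*B(1, -13) + o = 280*(1 + 11*(-13) + 2*(-13)*1) - 238 = 280*(1 - 143 - 26) - 238 = 280*(-168) - 238 = -47040 - 238 = -47278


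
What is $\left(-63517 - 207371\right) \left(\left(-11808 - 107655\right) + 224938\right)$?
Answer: $-28571911800$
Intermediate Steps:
$\left(-63517 - 207371\right) \left(\left(-11808 - 107655\right) + 224938\right) = - 270888 \left(-119463 + 224938\right) = \left(-270888\right) 105475 = -28571911800$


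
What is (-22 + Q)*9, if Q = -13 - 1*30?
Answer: -585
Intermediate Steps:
Q = -43 (Q = -13 - 30 = -43)
(-22 + Q)*9 = (-22 - 43)*9 = -65*9 = -585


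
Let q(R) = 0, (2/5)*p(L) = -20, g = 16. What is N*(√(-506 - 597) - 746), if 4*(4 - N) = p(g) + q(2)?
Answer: -12309 + 33*I*√1103/2 ≈ -12309.0 + 547.99*I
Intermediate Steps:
p(L) = -50 (p(L) = (5/2)*(-20) = -50)
N = 33/2 (N = 4 - (-50 + 0)/4 = 4 - ¼*(-50) = 4 + 25/2 = 33/2 ≈ 16.500)
N*(√(-506 - 597) - 746) = 33*(√(-506 - 597) - 746)/2 = 33*(√(-1103) - 746)/2 = 33*(I*√1103 - 746)/2 = 33*(-746 + I*√1103)/2 = -12309 + 33*I*√1103/2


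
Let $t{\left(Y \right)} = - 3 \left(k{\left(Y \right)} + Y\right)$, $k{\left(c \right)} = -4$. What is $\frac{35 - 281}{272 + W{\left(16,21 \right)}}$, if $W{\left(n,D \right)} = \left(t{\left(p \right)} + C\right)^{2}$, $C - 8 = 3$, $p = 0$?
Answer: $- \frac{82}{267} \approx -0.30712$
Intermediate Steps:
$C = 11$ ($C = 8 + 3 = 11$)
$t{\left(Y \right)} = 12 - 3 Y$ ($t{\left(Y \right)} = - 3 \left(-4 + Y\right) = 12 - 3 Y$)
$W{\left(n,D \right)} = 529$ ($W{\left(n,D \right)} = \left(\left(12 - 0\right) + 11\right)^{2} = \left(\left(12 + 0\right) + 11\right)^{2} = \left(12 + 11\right)^{2} = 23^{2} = 529$)
$\frac{35 - 281}{272 + W{\left(16,21 \right)}} = \frac{35 - 281}{272 + 529} = - \frac{246}{801} = \left(-246\right) \frac{1}{801} = - \frac{82}{267}$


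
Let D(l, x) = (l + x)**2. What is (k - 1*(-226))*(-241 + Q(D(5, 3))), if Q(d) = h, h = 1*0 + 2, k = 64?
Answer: -69310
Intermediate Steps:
h = 2 (h = 0 + 2 = 2)
Q(d) = 2
(k - 1*(-226))*(-241 + Q(D(5, 3))) = (64 - 1*(-226))*(-241 + 2) = (64 + 226)*(-239) = 290*(-239) = -69310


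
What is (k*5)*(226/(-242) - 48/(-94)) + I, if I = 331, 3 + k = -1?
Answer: 1930537/5687 ≈ 339.46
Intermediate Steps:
k = -4 (k = -3 - 1 = -4)
(k*5)*(226/(-242) - 48/(-94)) + I = (-4*5)*(226/(-242) - 48/(-94)) + 331 = -20*(226*(-1/242) - 48*(-1/94)) + 331 = -20*(-113/121 + 24/47) + 331 = -20*(-2407/5687) + 331 = 48140/5687 + 331 = 1930537/5687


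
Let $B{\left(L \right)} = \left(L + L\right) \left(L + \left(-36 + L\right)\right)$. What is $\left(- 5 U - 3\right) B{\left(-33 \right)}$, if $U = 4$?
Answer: $-154836$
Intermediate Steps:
$B{\left(L \right)} = 2 L \left(-36 + 2 L\right)$
$\left(- 5 U - 3\right) B{\left(-33 \right)} = \left(\left(-5\right) 4 - 3\right) 4 \left(-33\right) \left(-18 - 33\right) = \left(-20 - 3\right) 4 \left(-33\right) \left(-51\right) = \left(-23\right) 6732 = -154836$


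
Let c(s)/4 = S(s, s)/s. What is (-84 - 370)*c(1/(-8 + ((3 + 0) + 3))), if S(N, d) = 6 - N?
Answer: 23608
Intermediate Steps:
c(s) = 4*(6 - s)/s (c(s) = 4*((6 - s)/s) = 4*(6 - s)/s)
(-84 - 370)*c(1/(-8 + ((3 + 0) + 3))) = (-84 - 370)*(-4 + 24/(1/(-8 + ((3 + 0) + 3)))) = -454*(-4 + 24/(1/(-8 + (3 + 3)))) = -454*(-4 + 24/(1/(-8 + 6))) = -454*(-4 + 24/(1/(-2))) = -454*(-4 + 24/(-½)) = -454*(-4 + 24*(-2)) = -454*(-4 - 48) = -454*(-52) = 23608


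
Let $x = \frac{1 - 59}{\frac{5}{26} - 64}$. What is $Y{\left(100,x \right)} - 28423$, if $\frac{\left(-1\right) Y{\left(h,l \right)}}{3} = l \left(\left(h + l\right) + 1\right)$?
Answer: $- \frac{26330980657}{917427} \approx -28701.0$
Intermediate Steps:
$x = \frac{1508}{1659}$ ($x = - \frac{58}{5 \cdot \frac{1}{26} - 64} = - \frac{58}{\frac{5}{26} - 64} = - \frac{58}{- \frac{1659}{26}} = \left(-58\right) \left(- \frac{26}{1659}\right) = \frac{1508}{1659} \approx 0.90898$)
$Y{\left(h,l \right)} = - 3 l \left(1 + h + l\right)$ ($Y{\left(h,l \right)} = - 3 l \left(\left(h + l\right) + 1\right) = - 3 l \left(1 + h + l\right)$)
$Y{\left(100,x \right)} - 28423 = \left(-3\right) \frac{1508}{1659} \left(1 + 100 + \frac{1508}{1659}\right) - 28423 = \left(-3\right) \frac{1508}{1659} \cdot \frac{169067}{1659} - 28423 = - \frac{254953036}{917427} - 28423 = - \frac{26330980657}{917427}$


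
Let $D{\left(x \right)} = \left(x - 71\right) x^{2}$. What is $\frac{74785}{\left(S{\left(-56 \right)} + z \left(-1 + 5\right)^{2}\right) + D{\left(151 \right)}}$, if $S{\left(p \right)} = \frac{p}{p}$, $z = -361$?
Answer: $\frac{14957}{363661} \approx 0.041129$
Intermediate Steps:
$S{\left(p \right)} = 1$
$D{\left(x \right)} = x^{2} \left(-71 + x\right)$ ($D{\left(x \right)} = \left(x - 71\right) x^{2} = \left(-71 + x\right) x^{2} = x^{2} \left(-71 + x\right)$)
$\frac{74785}{\left(S{\left(-56 \right)} + z \left(-1 + 5\right)^{2}\right) + D{\left(151 \right)}} = \frac{74785}{\left(1 - 361 \left(-1 + 5\right)^{2}\right) + 151^{2} \left(-71 + 151\right)} = \frac{74785}{\left(1 - 361 \cdot 4^{2}\right) + 22801 \cdot 80} = \frac{74785}{\left(1 - 5776\right) + 1824080} = \frac{74785}{-5775 + 1824080} = \frac{74785}{1818305} = 74785 \cdot \frac{1}{1818305} = \frac{14957}{363661}$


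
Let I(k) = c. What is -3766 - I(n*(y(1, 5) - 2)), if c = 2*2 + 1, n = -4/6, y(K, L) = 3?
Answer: -3771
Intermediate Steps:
n = -2/3 (n = -4*1/6 = -2/3 ≈ -0.66667)
c = 5 (c = 4 + 1 = 5)
I(k) = 5
-3766 - I(n*(y(1, 5) - 2)) = -3766 - 1*5 = -3766 - 5 = -3771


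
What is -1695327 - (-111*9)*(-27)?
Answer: -1722300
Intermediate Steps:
-1695327 - (-111*9)*(-27) = -1695327 - (-999)*(-27) = -1695327 - 1*26973 = -1695327 - 26973 = -1722300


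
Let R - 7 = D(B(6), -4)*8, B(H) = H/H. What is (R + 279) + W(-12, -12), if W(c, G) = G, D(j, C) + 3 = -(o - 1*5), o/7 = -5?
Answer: 570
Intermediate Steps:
o = -35 (o = 7*(-5) = -35)
B(H) = 1
D(j, C) = 37 (D(j, C) = -3 - (-35 - 1*5) = -3 - (-35 - 5) = -3 - 1*(-40) = -3 + 40 = 37)
R = 303 (R = 7 + 37*8 = 7 + 296 = 303)
(R + 279) + W(-12, -12) = (303 + 279) - 12 = 582 - 12 = 570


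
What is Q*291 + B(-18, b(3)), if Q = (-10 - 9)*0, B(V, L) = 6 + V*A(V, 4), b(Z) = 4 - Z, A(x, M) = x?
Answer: 330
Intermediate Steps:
B(V, L) = 6 + V**2 (B(V, L) = 6 + V*V = 6 + V**2)
Q = 0 (Q = -19*0 = 0)
Q*291 + B(-18, b(3)) = 0*291 + (6 + (-18)**2) = 0 + (6 + 324) = 0 + 330 = 330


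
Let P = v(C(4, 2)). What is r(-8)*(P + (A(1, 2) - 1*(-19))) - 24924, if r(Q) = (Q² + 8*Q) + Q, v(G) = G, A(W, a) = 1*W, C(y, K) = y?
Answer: -25116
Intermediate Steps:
A(W, a) = W
P = 4
r(Q) = Q² + 9*Q
r(-8)*(P + (A(1, 2) - 1*(-19))) - 24924 = (-8*(9 - 8))*(4 + (1 - 1*(-19))) - 24924 = (-8*1)*(4 + (1 + 19)) - 24924 = -8*(4 + 20) - 24924 = -8*24 - 24924 = -192 - 24924 = -25116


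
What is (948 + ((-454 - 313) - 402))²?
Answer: 48841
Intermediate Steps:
(948 + ((-454 - 313) - 402))² = (948 + (-767 - 402))² = (948 - 1169)² = (-221)² = 48841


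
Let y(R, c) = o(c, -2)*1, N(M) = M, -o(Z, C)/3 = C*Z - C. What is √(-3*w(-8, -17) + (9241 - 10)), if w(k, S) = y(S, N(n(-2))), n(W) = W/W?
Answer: √9231 ≈ 96.078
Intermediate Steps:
n(W) = 1
o(Z, C) = 3*C - 3*C*Z (o(Z, C) = -3*(C*Z - C) = -3*(-C + C*Z) = 3*C - 3*C*Z)
y(R, c) = -6 + 6*c (y(R, c) = (3*(-2)*(1 - c))*1 = (-6 + 6*c)*1 = -6 + 6*c)
w(k, S) = 0 (w(k, S) = -6 + 6*1 = -6 + 6 = 0)
√(-3*w(-8, -17) + (9241 - 10)) = √(-3*0 + (9241 - 10)) = √(0 + 9231) = √9231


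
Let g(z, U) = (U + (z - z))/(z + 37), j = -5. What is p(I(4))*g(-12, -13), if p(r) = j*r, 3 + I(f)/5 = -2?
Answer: -65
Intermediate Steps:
I(f) = -25 (I(f) = -15 + 5*(-2) = -15 - 10 = -25)
p(r) = -5*r
g(z, U) = U/(37 + z) (g(z, U) = (U + 0)/(37 + z) = U/(37 + z))
p(I(4))*g(-12, -13) = (-5*(-25))*(-13/(37 - 12)) = 125*(-13/25) = -65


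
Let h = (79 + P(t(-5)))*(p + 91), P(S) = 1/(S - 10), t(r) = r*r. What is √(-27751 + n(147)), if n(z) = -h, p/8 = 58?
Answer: I*√71633 ≈ 267.64*I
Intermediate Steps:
t(r) = r²
p = 464 (p = 8*58 = 464)
P(S) = 1/(-10 + S)
h = 43882 (h = (79 + 1/(-10 + (-5)²))*(464 + 91) = (79 + 1/(-10 + 25))*555 = (79 + 1/15)*555 = (1186/15)*555 = 43882)
n(z) = -43882 (n(z) = -1*43882 = -43882)
√(-27751 + n(147)) = √(-27751 - 43882) = √(-71633) = I*√71633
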